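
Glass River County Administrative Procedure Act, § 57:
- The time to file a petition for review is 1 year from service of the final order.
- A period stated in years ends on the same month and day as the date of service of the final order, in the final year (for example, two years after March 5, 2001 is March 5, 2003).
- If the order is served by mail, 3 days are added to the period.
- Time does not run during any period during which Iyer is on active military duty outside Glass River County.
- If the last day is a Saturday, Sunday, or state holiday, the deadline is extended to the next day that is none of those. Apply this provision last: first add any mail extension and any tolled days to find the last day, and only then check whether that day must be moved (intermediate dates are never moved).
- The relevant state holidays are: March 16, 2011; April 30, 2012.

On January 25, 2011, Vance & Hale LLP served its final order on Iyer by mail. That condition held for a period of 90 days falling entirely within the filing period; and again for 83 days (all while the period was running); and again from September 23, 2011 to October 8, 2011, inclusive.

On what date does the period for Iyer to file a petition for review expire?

August 6, 2012

1 year after January 25, 2011 is January 25, 2012.
Service was by mail, adding 3 days: January 25, 2012 + 3 days = January 28, 2012.
Tolling adds 90 days: January 28, 2012 + 90 days = April 27, 2012.
Tolling adds 83 days: April 27, 2012 + 83 days = July 19, 2012.
From September 23, 2011 through October 8, 2011 inclusive is 16 days; tolling adds 16 days: July 19, 2012 + 16 days = August 4, 2012.
August 4, 2012 is Saturday; August 5, 2012 is Sunday. The next qualifying day is August 6, 2012.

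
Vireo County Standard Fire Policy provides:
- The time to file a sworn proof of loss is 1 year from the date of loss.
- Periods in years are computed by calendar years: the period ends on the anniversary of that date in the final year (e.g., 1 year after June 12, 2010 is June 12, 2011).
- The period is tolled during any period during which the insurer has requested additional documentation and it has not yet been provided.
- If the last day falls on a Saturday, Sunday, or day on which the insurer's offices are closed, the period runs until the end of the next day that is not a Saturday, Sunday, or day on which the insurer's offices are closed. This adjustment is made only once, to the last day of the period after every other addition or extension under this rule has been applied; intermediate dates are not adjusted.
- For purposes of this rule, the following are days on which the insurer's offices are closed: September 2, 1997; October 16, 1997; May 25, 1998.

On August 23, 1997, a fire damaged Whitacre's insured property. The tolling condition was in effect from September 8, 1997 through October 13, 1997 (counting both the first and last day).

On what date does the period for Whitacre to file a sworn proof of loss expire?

September 28, 1998

1 year after August 23, 1997 is August 23, 1998.
From September 8, 1997 through October 13, 1997 inclusive is 36 days; tolling adds 36 days: August 23, 1998 + 36 days = September 28, 1998.
September 28, 1998 is a Monday and not a day on which the insurer's offices are closed, so no extension applies.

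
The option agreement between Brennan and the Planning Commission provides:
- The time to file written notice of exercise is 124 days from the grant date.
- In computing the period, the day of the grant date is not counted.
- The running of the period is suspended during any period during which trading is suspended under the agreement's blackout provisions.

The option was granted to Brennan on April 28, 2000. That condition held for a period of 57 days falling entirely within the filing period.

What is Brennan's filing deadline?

124 days after April 28, 2000 is August 30, 2000.
Tolling adds 57 days: August 30, 2000 + 57 days = October 26, 2000.

October 26, 2000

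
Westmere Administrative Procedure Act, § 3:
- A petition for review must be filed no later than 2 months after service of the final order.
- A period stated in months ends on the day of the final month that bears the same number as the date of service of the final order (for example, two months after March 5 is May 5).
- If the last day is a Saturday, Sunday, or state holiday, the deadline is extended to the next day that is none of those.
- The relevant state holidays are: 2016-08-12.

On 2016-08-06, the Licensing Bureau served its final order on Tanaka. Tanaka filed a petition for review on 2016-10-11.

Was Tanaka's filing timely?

No

2 months after 2016-08-06 is October 6, 2016.
October 6, 2016 is a Thursday and not a state holiday, so no extension applies.
The deadline is October 6, 2016; the filing on October 11, 2016 is after that date.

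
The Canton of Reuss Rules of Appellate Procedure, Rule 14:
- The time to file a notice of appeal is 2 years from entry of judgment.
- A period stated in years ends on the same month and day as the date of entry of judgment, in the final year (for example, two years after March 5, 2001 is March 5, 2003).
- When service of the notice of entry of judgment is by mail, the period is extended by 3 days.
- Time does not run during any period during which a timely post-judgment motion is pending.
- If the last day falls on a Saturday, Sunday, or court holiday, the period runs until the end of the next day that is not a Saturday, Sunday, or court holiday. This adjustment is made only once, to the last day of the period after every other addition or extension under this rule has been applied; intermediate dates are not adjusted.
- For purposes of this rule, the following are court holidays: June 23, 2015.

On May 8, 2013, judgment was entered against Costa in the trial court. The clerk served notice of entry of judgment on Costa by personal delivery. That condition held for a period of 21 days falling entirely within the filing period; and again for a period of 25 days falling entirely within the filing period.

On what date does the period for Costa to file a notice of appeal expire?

2 years after May 8, 2013 is May 8, 2015.
Service was not by mail, so no mail extension applies.
Tolling adds 21 days: May 8, 2015 + 21 days = May 29, 2015.
Tolling adds 25 days: May 29, 2015 + 25 days = June 23, 2015.
June 23, 2015 is a listed holiday. The next qualifying day is June 24, 2015.

June 24, 2015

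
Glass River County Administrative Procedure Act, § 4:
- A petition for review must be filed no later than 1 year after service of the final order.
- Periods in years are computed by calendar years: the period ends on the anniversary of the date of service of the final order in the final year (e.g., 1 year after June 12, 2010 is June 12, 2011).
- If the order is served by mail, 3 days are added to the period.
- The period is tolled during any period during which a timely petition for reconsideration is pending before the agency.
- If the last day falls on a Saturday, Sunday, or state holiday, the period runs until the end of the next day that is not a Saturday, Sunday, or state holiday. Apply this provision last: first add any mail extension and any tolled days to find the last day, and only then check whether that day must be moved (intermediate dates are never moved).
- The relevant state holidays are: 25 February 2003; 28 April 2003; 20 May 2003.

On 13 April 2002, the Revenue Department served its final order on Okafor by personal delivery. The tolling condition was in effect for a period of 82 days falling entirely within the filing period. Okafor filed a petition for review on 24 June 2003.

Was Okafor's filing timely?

Yes

1 year after 13 April 2002 is April 13, 2003.
Service was not by mail, so no mail extension applies.
Tolling adds 82 days: April 13, 2003 + 82 days = July 4, 2003.
July 4, 2003 is a Friday and not a state holiday, so no extension applies.
The deadline is July 4, 2003; the filing on June 24, 2003 is on or before that date.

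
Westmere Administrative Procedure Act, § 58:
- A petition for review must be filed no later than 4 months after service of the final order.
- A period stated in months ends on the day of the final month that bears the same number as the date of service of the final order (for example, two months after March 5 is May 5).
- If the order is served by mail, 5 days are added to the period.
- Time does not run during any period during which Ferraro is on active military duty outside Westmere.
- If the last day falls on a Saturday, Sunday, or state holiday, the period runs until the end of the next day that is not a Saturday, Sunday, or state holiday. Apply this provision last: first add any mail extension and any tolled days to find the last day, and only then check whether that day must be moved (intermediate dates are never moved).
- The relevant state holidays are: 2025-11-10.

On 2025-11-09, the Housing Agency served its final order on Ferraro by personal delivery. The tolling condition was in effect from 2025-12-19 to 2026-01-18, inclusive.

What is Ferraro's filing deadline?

April 9, 2026

4 months after 2025-11-09 is March 9, 2026.
Service was not by mail, so no mail extension applies.
From December 19, 2025 through January 18, 2026 inclusive is 31 days; tolling adds 31 days: March 9, 2026 + 31 days = April 9, 2026.
April 9, 2026 is a Thursday and not a state holiday, so no extension applies.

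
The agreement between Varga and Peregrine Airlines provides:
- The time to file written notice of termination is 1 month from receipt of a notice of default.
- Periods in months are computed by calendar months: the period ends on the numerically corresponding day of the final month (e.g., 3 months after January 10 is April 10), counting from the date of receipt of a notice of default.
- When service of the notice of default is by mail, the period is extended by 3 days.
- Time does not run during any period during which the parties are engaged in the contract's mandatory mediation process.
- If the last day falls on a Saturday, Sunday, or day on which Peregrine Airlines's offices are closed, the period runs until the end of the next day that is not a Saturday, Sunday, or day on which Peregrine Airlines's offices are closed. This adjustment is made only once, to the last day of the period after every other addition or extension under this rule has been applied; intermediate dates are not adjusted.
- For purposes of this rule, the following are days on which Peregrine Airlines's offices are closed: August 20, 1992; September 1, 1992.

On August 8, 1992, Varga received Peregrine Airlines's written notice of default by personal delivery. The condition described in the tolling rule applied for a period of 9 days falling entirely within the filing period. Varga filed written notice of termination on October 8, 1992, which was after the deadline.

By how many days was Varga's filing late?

1 month after August 8, 1992 is September 8, 1992.
Service was not by mail, so no mail extension applies.
Tolling adds 9 days: September 8, 1992 + 9 days = September 17, 1992.
September 17, 1992 is a Thursday and not a day on which Peregrine Airlines's offices are closed, so no extension applies.
The deadline is September 17, 1992; from September 17, 1992 to October 8, 1992 is 21 days.

21 days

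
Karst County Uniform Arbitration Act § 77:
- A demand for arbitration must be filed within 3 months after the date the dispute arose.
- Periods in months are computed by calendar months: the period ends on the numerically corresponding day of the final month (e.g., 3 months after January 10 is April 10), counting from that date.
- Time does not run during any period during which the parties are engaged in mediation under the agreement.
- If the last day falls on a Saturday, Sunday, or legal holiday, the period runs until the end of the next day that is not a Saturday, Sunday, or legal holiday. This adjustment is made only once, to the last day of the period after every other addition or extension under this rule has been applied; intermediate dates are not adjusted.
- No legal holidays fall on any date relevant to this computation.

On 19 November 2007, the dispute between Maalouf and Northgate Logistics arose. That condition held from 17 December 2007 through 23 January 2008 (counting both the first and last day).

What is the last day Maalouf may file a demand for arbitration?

3 months after 19 November 2007 is February 19, 2008.
From December 17, 2007 through January 23, 2008 inclusive is 38 days; tolling adds 38 days: February 19, 2008 + 38 days = March 28, 2008.
March 28, 2008 is a Friday and not a legal holiday, so no extension applies.

March 28, 2008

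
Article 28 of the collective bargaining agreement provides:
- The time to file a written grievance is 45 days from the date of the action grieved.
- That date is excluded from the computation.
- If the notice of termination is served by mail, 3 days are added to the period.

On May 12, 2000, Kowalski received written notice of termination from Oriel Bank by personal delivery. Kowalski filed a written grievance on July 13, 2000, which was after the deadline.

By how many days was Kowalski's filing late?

17 days

45 days after May 12, 2000 is June 26, 2000.
Service was not by mail, so no mail extension applies.
The deadline is June 26, 2000; from June 26, 2000 to July 13, 2000 is 17 days.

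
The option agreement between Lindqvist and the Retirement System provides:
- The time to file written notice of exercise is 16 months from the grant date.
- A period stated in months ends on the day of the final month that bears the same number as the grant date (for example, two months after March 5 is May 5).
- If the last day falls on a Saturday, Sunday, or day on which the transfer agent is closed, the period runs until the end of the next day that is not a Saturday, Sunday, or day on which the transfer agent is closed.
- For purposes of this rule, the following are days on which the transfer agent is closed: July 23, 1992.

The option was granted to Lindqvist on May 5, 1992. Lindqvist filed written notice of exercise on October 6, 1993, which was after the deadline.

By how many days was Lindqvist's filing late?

16 months after May 5, 1992 is September 5, 1993.
September 5, 1993 is Sunday. The next qualifying day is September 6, 1993.
The deadline is September 6, 1993; from September 6, 1993 to October 6, 1993 is 30 days.

30 days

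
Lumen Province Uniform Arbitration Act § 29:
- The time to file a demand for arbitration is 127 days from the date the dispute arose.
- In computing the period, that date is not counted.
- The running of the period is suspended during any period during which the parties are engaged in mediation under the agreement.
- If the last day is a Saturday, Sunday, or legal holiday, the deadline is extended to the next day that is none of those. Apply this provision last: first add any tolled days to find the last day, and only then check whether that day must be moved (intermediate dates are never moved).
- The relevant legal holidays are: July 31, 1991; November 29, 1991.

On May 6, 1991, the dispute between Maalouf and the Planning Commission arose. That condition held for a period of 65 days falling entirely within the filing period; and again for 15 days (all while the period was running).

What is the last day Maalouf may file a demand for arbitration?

December 2, 1991

127 days after May 6, 1991 is September 10, 1991.
Tolling adds 65 days: September 10, 1991 + 65 days = November 14, 1991.
Tolling adds 15 days: November 14, 1991 + 15 days = November 29, 1991.
November 29, 1991 is a listed holiday; November 30, 1991 is Saturday; December 1, 1991 is Sunday. The next qualifying day is December 2, 1991.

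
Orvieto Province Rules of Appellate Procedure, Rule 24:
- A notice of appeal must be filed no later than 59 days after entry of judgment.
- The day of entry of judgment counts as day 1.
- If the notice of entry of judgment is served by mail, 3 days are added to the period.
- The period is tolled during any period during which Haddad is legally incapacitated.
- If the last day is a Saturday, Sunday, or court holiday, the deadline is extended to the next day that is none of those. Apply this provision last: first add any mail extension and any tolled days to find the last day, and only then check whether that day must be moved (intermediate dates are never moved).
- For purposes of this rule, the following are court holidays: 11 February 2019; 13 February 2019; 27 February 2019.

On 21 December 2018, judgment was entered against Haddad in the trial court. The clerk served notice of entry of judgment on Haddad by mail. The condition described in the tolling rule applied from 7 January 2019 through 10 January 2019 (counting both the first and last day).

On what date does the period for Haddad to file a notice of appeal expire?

February 25, 2019

Counting 21 December 2018 as day 1, day 59 is February 17, 2019.
Service was by mail, adding 3 days: February 17, 2019 + 3 days = February 20, 2019.
From January 7, 2019 through January 10, 2019 inclusive is 4 days; tolling adds 4 days: February 20, 2019 + 4 days = February 24, 2019.
February 24, 2019 is Sunday. The next qualifying day is February 25, 2019.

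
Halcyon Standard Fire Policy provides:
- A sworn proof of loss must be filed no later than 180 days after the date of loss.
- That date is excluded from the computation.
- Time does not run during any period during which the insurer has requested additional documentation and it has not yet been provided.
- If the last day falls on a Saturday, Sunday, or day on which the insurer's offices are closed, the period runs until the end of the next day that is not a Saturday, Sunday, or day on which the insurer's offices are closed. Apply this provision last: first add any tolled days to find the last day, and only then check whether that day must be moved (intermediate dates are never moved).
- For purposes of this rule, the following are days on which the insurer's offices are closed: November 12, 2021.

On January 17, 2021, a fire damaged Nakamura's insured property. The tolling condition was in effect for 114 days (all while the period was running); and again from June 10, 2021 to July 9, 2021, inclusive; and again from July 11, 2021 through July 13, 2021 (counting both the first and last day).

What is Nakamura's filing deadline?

180 days after January 17, 2021 is July 16, 2021.
Tolling adds 114 days: July 16, 2021 + 114 days = November 7, 2021.
From June 10, 2021 through July 9, 2021 inclusive is 30 days; tolling adds 30 days: November 7, 2021 + 30 days = December 7, 2021.
From July 11, 2021 through July 13, 2021 inclusive is 3 days; tolling adds 3 days: December 7, 2021 + 3 days = December 10, 2021.
December 10, 2021 is a Friday and not a day on which the insurer's offices are closed, so no extension applies.

December 10, 2021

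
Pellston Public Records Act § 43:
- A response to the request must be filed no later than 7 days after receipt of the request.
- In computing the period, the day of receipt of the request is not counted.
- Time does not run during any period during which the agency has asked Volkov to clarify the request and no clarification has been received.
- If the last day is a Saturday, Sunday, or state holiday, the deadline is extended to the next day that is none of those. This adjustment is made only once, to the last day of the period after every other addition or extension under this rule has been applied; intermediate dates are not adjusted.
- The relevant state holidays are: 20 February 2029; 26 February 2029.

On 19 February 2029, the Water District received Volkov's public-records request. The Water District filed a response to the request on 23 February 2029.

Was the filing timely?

Yes

7 days after 19 February 2029 is February 26, 2029.
February 26, 2029 is a listed holiday. The next qualifying day is February 27, 2029.
The deadline is February 27, 2029; the filing on February 23, 2029 is on or before that date.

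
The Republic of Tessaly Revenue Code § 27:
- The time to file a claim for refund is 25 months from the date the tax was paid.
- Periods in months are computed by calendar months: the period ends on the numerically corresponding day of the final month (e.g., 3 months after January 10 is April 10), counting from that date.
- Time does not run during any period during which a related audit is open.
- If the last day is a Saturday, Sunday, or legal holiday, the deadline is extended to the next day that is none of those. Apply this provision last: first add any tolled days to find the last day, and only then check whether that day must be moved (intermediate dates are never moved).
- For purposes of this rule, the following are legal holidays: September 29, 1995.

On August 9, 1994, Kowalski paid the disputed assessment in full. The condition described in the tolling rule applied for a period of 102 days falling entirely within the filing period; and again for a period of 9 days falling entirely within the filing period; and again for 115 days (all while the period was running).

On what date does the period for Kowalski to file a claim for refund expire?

April 23, 1997

25 months after August 9, 1994 is September 9, 1996.
Tolling adds 102 days: September 9, 1996 + 102 days = December 20, 1996.
Tolling adds 9 days: December 20, 1996 + 9 days = December 29, 1996.
Tolling adds 115 days: December 29, 1996 + 115 days = April 23, 1997.
April 23, 1997 is a Wednesday and not a legal holiday, so no extension applies.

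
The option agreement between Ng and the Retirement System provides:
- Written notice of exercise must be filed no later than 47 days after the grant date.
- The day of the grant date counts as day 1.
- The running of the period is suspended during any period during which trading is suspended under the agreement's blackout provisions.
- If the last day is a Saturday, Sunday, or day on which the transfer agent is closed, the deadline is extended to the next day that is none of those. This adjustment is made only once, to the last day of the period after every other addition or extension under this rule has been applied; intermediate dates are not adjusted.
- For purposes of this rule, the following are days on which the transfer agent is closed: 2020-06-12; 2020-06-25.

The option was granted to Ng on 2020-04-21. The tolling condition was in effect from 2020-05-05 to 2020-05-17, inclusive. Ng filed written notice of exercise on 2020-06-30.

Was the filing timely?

Counting 2020-04-21 as day 1, day 47 is June 6, 2020.
From May 5, 2020 through May 17, 2020 inclusive is 13 days; tolling adds 13 days: June 6, 2020 + 13 days = June 19, 2020.
June 19, 2020 is a Friday and not a day on which the transfer agent is closed, so no extension applies.
The deadline is June 19, 2020; the filing on June 30, 2020 is after that date.

No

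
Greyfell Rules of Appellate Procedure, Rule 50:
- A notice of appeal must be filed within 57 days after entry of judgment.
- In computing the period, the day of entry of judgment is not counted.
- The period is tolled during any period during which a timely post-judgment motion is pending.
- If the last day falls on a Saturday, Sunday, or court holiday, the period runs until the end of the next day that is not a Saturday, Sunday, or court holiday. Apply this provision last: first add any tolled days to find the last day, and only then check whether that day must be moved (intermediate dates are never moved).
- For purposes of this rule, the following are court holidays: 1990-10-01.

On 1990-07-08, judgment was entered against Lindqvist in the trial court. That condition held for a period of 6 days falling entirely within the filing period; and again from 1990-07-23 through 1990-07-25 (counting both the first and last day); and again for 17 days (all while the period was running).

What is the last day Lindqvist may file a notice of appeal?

57 days after 1990-07-08 is September 3, 1990.
Tolling adds 6 days: September 3, 1990 + 6 days = September 9, 1990.
From July 23, 1990 through July 25, 1990 inclusive is 3 days; tolling adds 3 days: September 9, 1990 + 3 days = September 12, 1990.
Tolling adds 17 days: September 12, 1990 + 17 days = September 29, 1990.
September 29, 1990 is Saturday; September 30, 1990 is Sunday; October 1, 1990 is a listed holiday. The next qualifying day is October 2, 1990.

October 2, 1990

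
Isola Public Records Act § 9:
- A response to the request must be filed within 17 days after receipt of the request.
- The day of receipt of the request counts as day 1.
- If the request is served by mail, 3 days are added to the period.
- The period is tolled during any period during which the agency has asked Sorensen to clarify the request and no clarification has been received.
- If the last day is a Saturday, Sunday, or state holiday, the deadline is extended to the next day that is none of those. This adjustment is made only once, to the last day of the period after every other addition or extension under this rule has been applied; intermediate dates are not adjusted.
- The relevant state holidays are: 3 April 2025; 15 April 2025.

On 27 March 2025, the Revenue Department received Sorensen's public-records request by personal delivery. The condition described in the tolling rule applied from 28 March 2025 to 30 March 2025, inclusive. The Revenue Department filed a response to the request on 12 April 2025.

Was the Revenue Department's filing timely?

Counting 27 March 2025 as day 1, day 17 is April 12, 2025.
Service was not by mail, so no mail extension applies.
From March 28, 2025 through March 30, 2025 inclusive is 3 days; tolling adds 3 days: April 12, 2025 + 3 days = April 15, 2025.
April 15, 2025 is a listed holiday. The next qualifying day is April 16, 2025.
The deadline is April 16, 2025; the filing on April 12, 2025 is on or before that date.

Yes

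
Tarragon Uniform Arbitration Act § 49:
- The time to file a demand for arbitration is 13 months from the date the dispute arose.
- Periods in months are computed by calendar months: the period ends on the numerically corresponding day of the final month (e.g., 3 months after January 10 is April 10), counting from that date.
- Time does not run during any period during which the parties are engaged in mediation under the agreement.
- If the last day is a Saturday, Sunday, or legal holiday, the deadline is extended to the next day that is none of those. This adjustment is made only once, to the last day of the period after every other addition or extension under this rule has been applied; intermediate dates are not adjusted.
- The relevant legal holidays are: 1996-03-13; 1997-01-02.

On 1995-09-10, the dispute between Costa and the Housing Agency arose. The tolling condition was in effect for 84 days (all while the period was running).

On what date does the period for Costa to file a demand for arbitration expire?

13 months after 1995-09-10 is October 10, 1996.
Tolling adds 84 days: October 10, 1996 + 84 days = January 2, 1997.
January 2, 1997 is a listed holiday. The next qualifying day is January 3, 1997.

January 3, 1997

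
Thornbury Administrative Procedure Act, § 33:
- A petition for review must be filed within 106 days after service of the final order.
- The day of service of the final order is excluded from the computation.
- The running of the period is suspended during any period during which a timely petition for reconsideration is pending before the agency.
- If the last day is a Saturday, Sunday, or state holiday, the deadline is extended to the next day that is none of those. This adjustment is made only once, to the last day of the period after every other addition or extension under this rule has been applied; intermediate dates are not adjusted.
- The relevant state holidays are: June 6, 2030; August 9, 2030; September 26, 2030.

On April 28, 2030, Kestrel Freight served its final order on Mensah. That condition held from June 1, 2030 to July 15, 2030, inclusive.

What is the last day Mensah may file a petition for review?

September 27, 2030

106 days after April 28, 2030 is August 12, 2030.
From June 1, 2030 through July 15, 2030 inclusive is 45 days; tolling adds 45 days: August 12, 2030 + 45 days = September 26, 2030.
September 26, 2030 is a listed holiday. The next qualifying day is September 27, 2030.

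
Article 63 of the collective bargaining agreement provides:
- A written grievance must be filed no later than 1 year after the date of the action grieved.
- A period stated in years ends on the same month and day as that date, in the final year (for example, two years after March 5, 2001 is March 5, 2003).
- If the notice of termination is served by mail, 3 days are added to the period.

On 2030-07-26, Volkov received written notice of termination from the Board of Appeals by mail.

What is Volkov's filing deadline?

July 29, 2031

1 year after 2030-07-26 is July 26, 2031.
Service was by mail, adding 3 days: July 26, 2031 + 3 days = July 29, 2031.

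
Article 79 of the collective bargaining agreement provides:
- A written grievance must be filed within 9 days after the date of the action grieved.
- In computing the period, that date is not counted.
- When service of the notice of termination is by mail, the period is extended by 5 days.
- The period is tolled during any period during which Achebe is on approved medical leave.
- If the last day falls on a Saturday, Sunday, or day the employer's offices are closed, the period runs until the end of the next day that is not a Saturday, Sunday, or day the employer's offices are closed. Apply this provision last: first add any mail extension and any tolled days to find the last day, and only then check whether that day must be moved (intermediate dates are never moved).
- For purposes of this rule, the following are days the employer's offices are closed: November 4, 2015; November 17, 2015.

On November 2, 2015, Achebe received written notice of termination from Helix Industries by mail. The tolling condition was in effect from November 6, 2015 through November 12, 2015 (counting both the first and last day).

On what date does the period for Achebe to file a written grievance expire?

November 23, 2015

9 days after November 2, 2015 is November 11, 2015.
Service was by mail, adding 5 days: November 11, 2015 + 5 days = November 16, 2015.
From November 6, 2015 through November 12, 2015 inclusive is 7 days; tolling adds 7 days: November 16, 2015 + 7 days = November 23, 2015.
November 23, 2015 is a Monday and not a day the employer's offices are closed, so no extension applies.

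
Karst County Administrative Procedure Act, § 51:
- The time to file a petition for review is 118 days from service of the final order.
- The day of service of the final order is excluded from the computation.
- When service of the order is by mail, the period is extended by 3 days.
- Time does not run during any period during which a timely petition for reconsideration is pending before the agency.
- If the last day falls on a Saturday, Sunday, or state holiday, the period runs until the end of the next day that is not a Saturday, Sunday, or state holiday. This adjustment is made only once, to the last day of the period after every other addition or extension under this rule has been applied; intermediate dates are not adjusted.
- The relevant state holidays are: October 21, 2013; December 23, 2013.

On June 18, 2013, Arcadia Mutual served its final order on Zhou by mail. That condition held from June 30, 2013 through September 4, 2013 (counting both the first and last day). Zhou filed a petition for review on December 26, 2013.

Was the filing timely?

No

118 days after June 18, 2013 is October 14, 2013.
Service was by mail, adding 3 days: October 14, 2013 + 3 days = October 17, 2013.
From June 30, 2013 through September 4, 2013 inclusive is 67 days; tolling adds 67 days: October 17, 2013 + 67 days = December 23, 2013.
December 23, 2013 is a listed holiday. The next qualifying day is December 24, 2013.
The deadline is December 24, 2013; the filing on December 26, 2013 is after that date.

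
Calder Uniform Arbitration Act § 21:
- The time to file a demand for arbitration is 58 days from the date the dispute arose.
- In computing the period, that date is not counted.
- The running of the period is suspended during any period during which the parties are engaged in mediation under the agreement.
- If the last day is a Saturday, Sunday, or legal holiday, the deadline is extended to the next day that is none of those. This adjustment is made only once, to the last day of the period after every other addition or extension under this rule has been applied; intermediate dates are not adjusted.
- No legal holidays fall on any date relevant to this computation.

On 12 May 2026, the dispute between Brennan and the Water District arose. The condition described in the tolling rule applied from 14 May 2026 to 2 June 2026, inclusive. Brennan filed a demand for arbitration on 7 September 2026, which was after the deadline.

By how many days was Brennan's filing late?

58 days after 12 May 2026 is July 9, 2026.
From May 14, 2026 through June 2, 2026 inclusive is 20 days; tolling adds 20 days: July 9, 2026 + 20 days = July 29, 2026.
July 29, 2026 is a Wednesday and not a legal holiday, so no extension applies.
The deadline is July 29, 2026; from July 29, 2026 to September 7, 2026 is 40 days.

40 days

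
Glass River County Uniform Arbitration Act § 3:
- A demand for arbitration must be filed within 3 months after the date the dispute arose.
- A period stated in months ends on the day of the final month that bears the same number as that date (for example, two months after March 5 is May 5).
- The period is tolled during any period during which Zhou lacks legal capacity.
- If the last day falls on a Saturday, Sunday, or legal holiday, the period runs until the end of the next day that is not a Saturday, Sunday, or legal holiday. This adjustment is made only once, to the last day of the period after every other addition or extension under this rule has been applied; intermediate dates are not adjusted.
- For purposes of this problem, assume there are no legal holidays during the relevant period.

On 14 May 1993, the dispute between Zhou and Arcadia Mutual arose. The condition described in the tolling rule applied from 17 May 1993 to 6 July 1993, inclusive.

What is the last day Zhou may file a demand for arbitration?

October 4, 1993

3 months after 14 May 1993 is August 14, 1993.
From May 17, 1993 through July 6, 1993 inclusive is 51 days; tolling adds 51 days: August 14, 1993 + 51 days = October 4, 1993.
October 4, 1993 is a Monday and not a legal holiday, so no extension applies.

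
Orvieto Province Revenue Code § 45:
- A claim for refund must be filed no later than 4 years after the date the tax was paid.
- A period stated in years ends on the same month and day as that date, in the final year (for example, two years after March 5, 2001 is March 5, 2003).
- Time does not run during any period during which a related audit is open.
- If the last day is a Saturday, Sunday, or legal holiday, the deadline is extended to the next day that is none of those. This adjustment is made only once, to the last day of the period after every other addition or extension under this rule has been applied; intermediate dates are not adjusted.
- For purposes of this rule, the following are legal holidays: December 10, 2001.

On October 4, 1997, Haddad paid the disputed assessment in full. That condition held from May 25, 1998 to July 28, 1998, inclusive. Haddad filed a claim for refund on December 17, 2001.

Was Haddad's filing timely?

4 years after October 4, 1997 is October 4, 2001.
From May 25, 1998 through July 28, 1998 inclusive is 65 days; tolling adds 65 days: October 4, 2001 + 65 days = December 8, 2001.
December 8, 2001 is Saturday; December 9, 2001 is Sunday; December 10, 2001 is a listed holiday. The next qualifying day is December 11, 2001.
The deadline is December 11, 2001; the filing on December 17, 2001 is after that date.

No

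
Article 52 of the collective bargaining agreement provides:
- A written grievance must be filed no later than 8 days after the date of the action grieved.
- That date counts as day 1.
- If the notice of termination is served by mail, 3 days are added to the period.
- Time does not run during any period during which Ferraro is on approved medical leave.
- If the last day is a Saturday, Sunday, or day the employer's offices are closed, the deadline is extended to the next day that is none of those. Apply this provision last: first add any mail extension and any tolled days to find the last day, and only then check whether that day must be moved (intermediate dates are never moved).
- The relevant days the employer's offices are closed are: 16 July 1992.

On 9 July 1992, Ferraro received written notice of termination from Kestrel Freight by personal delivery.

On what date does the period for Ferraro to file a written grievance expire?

Counting 9 July 1992 as day 1, day 8 is July 16, 1992.
Service was not by mail, so no mail extension applies.
July 16, 1992 is a listed holiday. The next qualifying day is July 17, 1992.

July 17, 1992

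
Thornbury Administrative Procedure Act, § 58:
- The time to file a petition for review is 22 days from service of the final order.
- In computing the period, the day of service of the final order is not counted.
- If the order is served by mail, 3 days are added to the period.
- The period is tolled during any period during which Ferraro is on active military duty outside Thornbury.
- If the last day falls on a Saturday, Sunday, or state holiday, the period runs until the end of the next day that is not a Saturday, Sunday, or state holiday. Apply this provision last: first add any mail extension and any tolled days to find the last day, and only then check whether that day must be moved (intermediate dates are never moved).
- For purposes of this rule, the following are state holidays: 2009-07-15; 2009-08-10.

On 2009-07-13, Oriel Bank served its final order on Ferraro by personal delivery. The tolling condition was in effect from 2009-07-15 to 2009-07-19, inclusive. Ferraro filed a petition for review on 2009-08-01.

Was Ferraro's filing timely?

Yes

22 days after 2009-07-13 is August 4, 2009.
Service was not by mail, so no mail extension applies.
From July 15, 2009 through July 19, 2009 inclusive is 5 days; tolling adds 5 days: August 4, 2009 + 5 days = August 9, 2009.
August 9, 2009 is Sunday; August 10, 2009 is a listed holiday. The next qualifying day is August 11, 2009.
The deadline is August 11, 2009; the filing on August 1, 2009 is on or before that date.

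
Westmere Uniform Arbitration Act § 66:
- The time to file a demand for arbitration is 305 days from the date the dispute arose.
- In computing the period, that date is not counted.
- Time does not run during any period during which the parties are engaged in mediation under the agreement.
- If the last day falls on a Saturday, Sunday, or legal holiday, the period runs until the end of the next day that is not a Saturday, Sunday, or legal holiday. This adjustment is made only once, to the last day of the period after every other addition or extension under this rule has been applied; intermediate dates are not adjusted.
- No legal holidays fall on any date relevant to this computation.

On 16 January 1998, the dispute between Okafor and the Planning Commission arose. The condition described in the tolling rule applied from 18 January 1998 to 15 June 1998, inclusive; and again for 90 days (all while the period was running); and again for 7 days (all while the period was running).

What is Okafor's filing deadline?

July 21, 1999

305 days after 16 January 1998 is November 17, 1998.
From January 18, 1998 through June 15, 1998 inclusive is 149 days; tolling adds 149 days: November 17, 1998 + 149 days = April 15, 1999.
Tolling adds 90 days: April 15, 1999 + 90 days = July 14, 1999.
Tolling adds 7 days: July 14, 1999 + 7 days = July 21, 1999.
July 21, 1999 is a Wednesday and not a legal holiday, so no extension applies.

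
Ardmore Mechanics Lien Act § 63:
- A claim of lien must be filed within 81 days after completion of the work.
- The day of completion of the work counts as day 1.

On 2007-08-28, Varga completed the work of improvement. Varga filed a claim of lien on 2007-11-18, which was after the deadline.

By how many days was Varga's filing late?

2 days

Counting 2007-08-28 as day 1, day 81 is November 16, 2007.
The deadline is November 16, 2007; from November 16, 2007 to November 18, 2007 is 2 days.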